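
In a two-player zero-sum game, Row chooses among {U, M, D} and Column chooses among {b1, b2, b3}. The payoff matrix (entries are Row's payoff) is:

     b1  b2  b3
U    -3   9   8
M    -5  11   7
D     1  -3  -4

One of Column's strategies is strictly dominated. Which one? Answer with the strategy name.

b2

b3 holds Row's payoff strictly below b2 in every row: 8 < 9, 7 < 11, -4 < -3.
So b2 is strictly dominated for Column.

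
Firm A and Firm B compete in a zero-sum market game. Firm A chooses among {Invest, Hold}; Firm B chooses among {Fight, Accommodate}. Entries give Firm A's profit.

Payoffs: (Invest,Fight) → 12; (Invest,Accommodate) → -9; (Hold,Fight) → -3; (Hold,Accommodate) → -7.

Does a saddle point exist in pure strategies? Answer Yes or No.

Yes

Row minima: Invest → -9, Hold → -7; maximin = -7.
Column maxima: Fight → 12, Accommodate → -7; minimax = -7.
maximin = minimax = -7, so a saddle point exists.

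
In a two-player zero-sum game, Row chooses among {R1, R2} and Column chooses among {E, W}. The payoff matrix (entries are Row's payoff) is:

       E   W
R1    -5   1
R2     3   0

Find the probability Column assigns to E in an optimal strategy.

1/9

Row minima: R1 → -5, R2 → 0; maximin = 0.
Column maxima: E → 3, W → 1; minimax = 1.
0 ≠ 1, so there is no saddle point; optimal play is mixed.
Let Row play R1 with probability p. Expected payoff against E: (-5)p + 3(1−p) = −8p + 3; against W: 1p + 0(1−p) = p.
Setting these equal: −8p + 3 = p ⇒ −9p = -3 ⇒ p = 1/3, and the value is (-8)·(1/3) + 3 = 1/3.
For Column: with q = P(E), equating R1's and R2's payoffs gives −6q + 1 = 3q ⇒ q = 1/9.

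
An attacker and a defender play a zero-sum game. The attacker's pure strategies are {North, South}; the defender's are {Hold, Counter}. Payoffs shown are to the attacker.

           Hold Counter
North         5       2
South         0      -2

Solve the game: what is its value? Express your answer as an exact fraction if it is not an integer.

Row minima: North → 2, South → -2; maximin = 2.
Column maxima: Hold → 5, Counter → 2; minimax = 2.
Since maximin = minimax = 2, there is a saddle point and the value is 2.

2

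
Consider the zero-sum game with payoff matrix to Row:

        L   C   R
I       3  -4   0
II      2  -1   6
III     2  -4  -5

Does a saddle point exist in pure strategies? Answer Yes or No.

Row minima: I → -4, II → -1, III → -5; maximin = -1.
Column maxima: L → 3, C → -1, R → 6; minimax = -1.
maximin = minimax = -1, so a saddle point exists.

Yes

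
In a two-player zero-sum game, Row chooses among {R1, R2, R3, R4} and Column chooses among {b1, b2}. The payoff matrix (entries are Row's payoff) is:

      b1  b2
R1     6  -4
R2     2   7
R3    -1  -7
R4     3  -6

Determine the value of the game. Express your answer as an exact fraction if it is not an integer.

Row minima: R1 → -4, R2 → 2, R3 → -7, R4 → -6; maximin = 2.
Column maxima: b1 → 6, b2 → 7; minimax = 6.
2 ≠ 6, so there is no saddle point; optimal play is mixed.
R3 is strictly dominated by R1, so Row never plays it.
R4 is strictly dominated by R1, so Row never plays it.
On the remaining 2×2 (R1, R2 vs b1, b2):
Let Row play R1 with probability p. Expected payoff against b1: 6p + 2(1−p) = 4p + 2; against b2: (-4)p + 7(1−p) = −11p + 7.
Setting these equal: 4p + 2 = −11p + 7 ⇒ 15p = 5 ⇒ p = 1/3, and the value is (4)·(1/3) + 2 = 10/3.
For Column: with q = P(b1), equating R1's and R2's payoffs gives 10q − 4 = −5q + 7 ⇒ q = 11/15.

10/3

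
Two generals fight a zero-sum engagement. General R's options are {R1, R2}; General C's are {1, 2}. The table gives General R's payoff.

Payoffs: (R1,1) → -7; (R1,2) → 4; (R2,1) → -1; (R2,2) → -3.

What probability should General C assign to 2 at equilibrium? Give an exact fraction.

6/13

Row minima: R1 → -7, R2 → -3; maximin = -3.
Column maxima: 1 → -1, 2 → 4; minimax = -1.
-3 ≠ -1, so there is no saddle point; optimal play is mixed.
Let General R play R1 with probability p. Expected payoff against 1: (-7)p + (-1)(1−p) = −6p − 1; against 2: 4p + (-3)(1−p) = 7p − 3.
Setting these equal: −6p − 1 = 7p − 3 ⇒ −13p = -2 ⇒ p = 2/13, and the value is (-6)·(2/13) − 1 = -25/13.
For General C: with q = P(1), equating R1's and R2's payoffs gives −11q + 4 = 2q − 3 ⇒ q = 7/13.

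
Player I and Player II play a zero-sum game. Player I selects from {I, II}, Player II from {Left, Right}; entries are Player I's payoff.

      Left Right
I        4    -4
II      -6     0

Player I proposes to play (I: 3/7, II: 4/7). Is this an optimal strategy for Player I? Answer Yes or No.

Yes

Against Left this mix gives (3/7)·4 + (4/7)·(-6) = -12/7.
Against Right this mix gives (3/7)·(-4) + (4/7)·0 = -12/7.
All of Player II's active replies (Left, Right) yield -12/7, and no column does worse for Player I. The mix makes Player II indifferent and guarantees -12/7, so it is optimal.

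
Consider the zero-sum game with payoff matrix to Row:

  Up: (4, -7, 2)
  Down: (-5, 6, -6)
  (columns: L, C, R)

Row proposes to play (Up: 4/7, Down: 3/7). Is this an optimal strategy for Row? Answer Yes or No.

Yes

Against L this mix gives (4/7)·4 + (3/7)·(-5) = 1/7.
Against C this mix gives (4/7)·(-7) + (3/7)·6 = -10/7.
Against R this mix gives (4/7)·2 + (3/7)·(-6) = -10/7.
All of Column's active replies (C, R) yield -10/7, and no column does worse for Row. The mix makes Column indifferent and guarantees -10/7, so it is optimal.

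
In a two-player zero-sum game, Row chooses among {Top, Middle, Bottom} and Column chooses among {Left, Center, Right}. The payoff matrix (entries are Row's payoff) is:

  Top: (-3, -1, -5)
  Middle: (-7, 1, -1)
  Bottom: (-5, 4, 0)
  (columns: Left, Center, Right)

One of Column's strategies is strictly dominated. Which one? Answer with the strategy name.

Left holds Row's payoff strictly below Center in every row: -3 < -1, -7 < 1, -5 < 4.
So Center is strictly dominated for Column.

Center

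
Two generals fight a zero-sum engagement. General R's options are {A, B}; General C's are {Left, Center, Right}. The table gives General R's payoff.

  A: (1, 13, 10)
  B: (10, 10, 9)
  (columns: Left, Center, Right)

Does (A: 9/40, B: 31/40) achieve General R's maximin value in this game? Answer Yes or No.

Against Left this mix gives (9/40)·1 + (31/40)·10 = 319/40.
Against Center this mix gives (9/40)·13 + (31/40)·10 = 427/40.
Against Right this mix gives (9/40)·10 + (31/40)·9 = 369/40.
General C will play Left, holding General R to 319/40. Shifting weight toward the row that does better against Left would raise this floor (the equalizing mix achieves 91/10 against both Left and Right), so the proposed strategy is not optimal.

No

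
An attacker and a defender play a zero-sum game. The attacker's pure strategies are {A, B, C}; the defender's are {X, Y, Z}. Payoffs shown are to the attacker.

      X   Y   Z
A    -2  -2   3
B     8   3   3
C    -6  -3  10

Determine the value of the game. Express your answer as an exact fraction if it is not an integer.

3

Row minima: A → -2, B → 3, C → -6; maximin = 3.
Column maxima: X → 8, Y → 3, Z → 10; minimax = 3.
Since maximin = minimax = 3, there is a saddle point and the value is 3.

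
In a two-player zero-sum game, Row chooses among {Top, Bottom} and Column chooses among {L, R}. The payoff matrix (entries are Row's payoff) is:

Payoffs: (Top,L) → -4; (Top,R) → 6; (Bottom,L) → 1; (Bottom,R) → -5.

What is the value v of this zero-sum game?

-7/8

Row minima: Top → -4, Bottom → -5; maximin = -4.
Column maxima: L → 1, R → 6; minimax = 1.
-4 ≠ 1, so there is no saddle point; optimal play is mixed.
Let Row play Top with probability p. Expected payoff against L: (-4)p + 1(1−p) = −5p + 1; against R: 6p + (-5)(1−p) = 11p − 5.
Setting these equal: −5p + 1 = 11p − 5 ⇒ −16p = -6 ⇒ p = 3/8, and the value is (-5)·(3/8) + 1 = -7/8.
For Column: with q = P(L), equating Top's and Bottom's payoffs gives −10q + 6 = 6q − 5 ⇒ q = 11/16.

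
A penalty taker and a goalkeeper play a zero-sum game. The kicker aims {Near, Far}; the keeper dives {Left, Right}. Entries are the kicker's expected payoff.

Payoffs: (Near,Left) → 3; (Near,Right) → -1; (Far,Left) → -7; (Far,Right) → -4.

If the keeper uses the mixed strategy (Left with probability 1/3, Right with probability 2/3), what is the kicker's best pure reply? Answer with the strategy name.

Expected payoff of Near: (1/3)·3 + (2/3)·(-1) = 1/3.
Expected payoff of Far: (1/3)·(-7) + (2/3)·(-4) = -5.
The largest is 1/3, so the kicker's best response is Near.

Near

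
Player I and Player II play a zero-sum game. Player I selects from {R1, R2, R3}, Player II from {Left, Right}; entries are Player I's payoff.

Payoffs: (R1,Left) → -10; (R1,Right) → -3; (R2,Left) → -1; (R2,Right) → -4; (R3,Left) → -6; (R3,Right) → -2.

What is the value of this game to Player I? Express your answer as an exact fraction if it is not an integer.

Row minima: R1 → -10, R2 → -4, R3 → -6; maximin = -4.
Column maxima: Left → -1, Right → -2; minimax = -2.
-4 ≠ -2, so there is no saddle point; optimal play is mixed.
R1 is strictly dominated by R3, so Player I never plays it.
On the remaining 2×2 (R2, R3 vs Left, Right):
Let Player I play R2 with probability p. Expected payoff against Left: (-1)p + (-6)(1−p) = 5p − 6; against Right: (-4)p + (-2)(1−p) = −2p − 2.
Setting these equal: 5p − 6 = −2p − 2 ⇒ 7p = 4 ⇒ p = 4/7, and the value is (5)·(4/7) − 6 = -22/7.
For Player II: with q = P(Left), equating R2's and R3's payoffs gives 3q − 4 = −4q − 2 ⇒ q = 2/7.

-22/7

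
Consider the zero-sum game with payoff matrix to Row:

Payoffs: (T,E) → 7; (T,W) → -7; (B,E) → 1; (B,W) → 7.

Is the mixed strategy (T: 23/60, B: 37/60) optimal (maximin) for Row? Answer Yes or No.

Against E this mix gives (23/60)·7 + (37/60)·1 = 33/10.
Against W this mix gives (23/60)·(-7) + (37/60)·7 = 49/30.
Column will play W, holding Row to 49/30. Shifting weight toward the row that does better against W would raise this floor (the equalizing mix achieves 14/5 against both W and E), so the proposed strategy is not optimal.

No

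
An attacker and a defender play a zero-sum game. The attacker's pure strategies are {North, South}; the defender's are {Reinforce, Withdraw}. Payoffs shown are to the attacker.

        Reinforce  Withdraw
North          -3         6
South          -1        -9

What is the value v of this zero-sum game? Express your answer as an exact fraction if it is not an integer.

Row minima: North → -3, South → -9; maximin = -3.
Column maxima: Reinforce → -1, Withdraw → 6; minimax = -1.
-3 ≠ -1, so there is no saddle point; optimal play is mixed.
Let the attacker play North with probability p. Expected payoff against Reinforce: (-3)p + (-1)(1−p) = −2p − 1; against Withdraw: 6p + (-9)(1−p) = 15p − 9.
Setting these equal: −2p − 1 = 15p − 9 ⇒ −17p = -8 ⇒ p = 8/17, and the value is (-2)·(8/17) − 1 = -33/17.
For the defender: with q = P(Reinforce), equating North's and South's payoffs gives −9q + 6 = 8q − 9 ⇒ q = 15/17.

-33/17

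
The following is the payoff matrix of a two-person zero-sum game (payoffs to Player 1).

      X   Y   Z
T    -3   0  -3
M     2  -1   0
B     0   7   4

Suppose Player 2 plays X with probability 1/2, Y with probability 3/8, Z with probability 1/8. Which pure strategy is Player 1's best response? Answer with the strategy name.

Expected payoff of T: (1/2)·(-3) + (3/8)·0 + (1/8)·(-3) = -15/8.
Expected payoff of M: (1/2)·2 + (3/8)·(-1) + (1/8)·0 = 5/8.
Expected payoff of B: (1/2)·0 + (3/8)·7 + (1/8)·4 = 25/8.
The largest is 25/8, so Player 1's best response is B.

B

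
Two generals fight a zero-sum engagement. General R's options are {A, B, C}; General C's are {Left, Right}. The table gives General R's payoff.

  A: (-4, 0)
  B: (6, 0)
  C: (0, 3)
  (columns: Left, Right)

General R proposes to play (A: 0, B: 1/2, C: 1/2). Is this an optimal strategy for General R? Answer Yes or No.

No

Against Left this mix gives (1/2)·6 + (1/2)·0 = 3.
Against Right this mix gives (1/2)·0 + (1/2)·3 = 3/2.
General C will play Right, holding General R to 3/2. Shifting weight toward the row that does better against Right would raise this floor (the equalizing mix achieves 2 against both Right and Left), so the proposed strategy is not optimal.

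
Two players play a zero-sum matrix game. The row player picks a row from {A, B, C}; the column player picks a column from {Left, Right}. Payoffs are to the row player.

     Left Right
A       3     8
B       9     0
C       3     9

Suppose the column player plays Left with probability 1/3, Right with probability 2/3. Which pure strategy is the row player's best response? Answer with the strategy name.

Expected payoff of A: (1/3)·3 + (2/3)·8 = 19/3.
Expected payoff of B: (1/3)·9 + (2/3)·0 = 3.
Expected payoff of C: (1/3)·3 + (2/3)·9 = 7.
The largest is 7, so the row player's best response is C.

C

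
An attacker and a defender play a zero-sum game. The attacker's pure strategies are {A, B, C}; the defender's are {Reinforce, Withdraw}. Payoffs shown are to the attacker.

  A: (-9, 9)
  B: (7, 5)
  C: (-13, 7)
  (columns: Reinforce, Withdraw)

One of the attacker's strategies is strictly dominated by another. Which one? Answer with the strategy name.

C

A gives a strictly higher payoff than C against every column: -9 > -13, 9 > 7.
So C is strictly dominated and the attacker never plays it.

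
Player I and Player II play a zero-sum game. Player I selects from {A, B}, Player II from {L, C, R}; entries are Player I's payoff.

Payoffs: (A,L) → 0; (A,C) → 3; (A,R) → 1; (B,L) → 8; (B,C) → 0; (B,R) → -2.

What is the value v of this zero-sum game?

Row minima: A → 0, B → -2; maximin = 0.
Column maxima: L → 8, C → 3, R → 1; minimax = 1.
0 ≠ 1, so there is no saddle point; optimal play is mixed.
C is strictly dominated by R (it gives Player I strictly more in every row), so Player II never plays it.
On the remaining 2×2 (A, B vs L, R):
Let Player I play A with probability p. Expected payoff against L: 0p + 8(1−p) = −8p + 8; against R: 1p + (-2)(1−p) = 3p − 2.
Setting these equal: −8p + 8 = 3p − 2 ⇒ −11p = -10 ⇒ p = 10/11, and the value is (-8)·(10/11) + 8 = 8/11.
For Player II: with q = P(L), equating A's and B's payoffs gives −q + 1 = 10q − 2 ⇒ q = 3/11.

8/11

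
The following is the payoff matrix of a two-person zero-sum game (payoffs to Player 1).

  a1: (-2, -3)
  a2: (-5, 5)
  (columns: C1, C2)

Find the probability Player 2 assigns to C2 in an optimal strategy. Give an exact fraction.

3/11

Row minima: a1 → -3, a2 → -5; maximin = -3.
Column maxima: C1 → -2, C2 → 5; minimax = -2.
-3 ≠ -2, so there is no saddle point; optimal play is mixed.
Let Player 1 play a1 with probability p. Expected payoff against C1: (-2)p + (-5)(1−p) = 3p − 5; against C2: (-3)p + 5(1−p) = −8p + 5.
Setting these equal: 3p − 5 = −8p + 5 ⇒ 11p = 10 ⇒ p = 10/11, and the value is (3)·(10/11) − 5 = -25/11.
For Player 2: with q = P(C1), equating a1's and a2's payoffs gives q − 3 = −10q + 5 ⇒ q = 8/11.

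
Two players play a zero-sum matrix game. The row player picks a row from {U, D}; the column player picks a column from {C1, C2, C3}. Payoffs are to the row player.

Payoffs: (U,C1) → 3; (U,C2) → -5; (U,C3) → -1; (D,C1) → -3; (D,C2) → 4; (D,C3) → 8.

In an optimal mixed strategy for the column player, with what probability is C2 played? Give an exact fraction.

Row minima: U → -5, D → -3; maximin = -3.
Column maxima: C1 → 3, C2 → 4, C3 → 8; minimax = 3.
-3 ≠ 3, so there is no saddle point; optimal play is mixed.
C3 is strictly dominated by C2 (it gives the row player strictly more in every row), so the column player never plays it.
On the remaining 2×2 (U, D vs C1, C2):
Let the row player play U with probability p. Expected payoff against C1: 3p + (-3)(1−p) = 6p − 3; against C2: (-5)p + 4(1−p) = −9p + 4.
Setting these equal: 6p − 3 = −9p + 4 ⇒ 15p = 7 ⇒ p = 7/15, and the value is (6)·(7/15) − 3 = -1/5.
For the column player: with q = P(C1), equating U's and D's payoffs gives 8q − 5 = −7q + 4 ⇒ q = 3/5.

2/5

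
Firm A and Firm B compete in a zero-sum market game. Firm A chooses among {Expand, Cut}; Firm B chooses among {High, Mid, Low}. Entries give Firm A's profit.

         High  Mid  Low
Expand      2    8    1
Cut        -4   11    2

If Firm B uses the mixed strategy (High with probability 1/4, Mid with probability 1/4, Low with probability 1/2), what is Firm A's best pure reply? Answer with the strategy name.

Expected payoff of Expand: (1/4)·2 + (1/4)·8 + (1/2)·1 = 3.
Expected payoff of Cut: (1/4)·(-4) + (1/4)·11 + (1/2)·2 = 11/4.
The largest is 3, so Firm A's best response is Expand.

Expand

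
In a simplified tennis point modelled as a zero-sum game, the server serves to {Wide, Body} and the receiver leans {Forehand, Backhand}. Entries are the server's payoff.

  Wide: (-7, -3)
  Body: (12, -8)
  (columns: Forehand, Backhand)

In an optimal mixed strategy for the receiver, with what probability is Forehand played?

Row minima: Wide → -7, Body → -8; maximin = -7.
Column maxima: Forehand → 12, Backhand → -3; minimax = -3.
-7 ≠ -3, so there is no saddle point; optimal play is mixed.
Let the server play Wide with probability p. Expected payoff against Forehand: (-7)p + 12(1−p) = −19p + 12; against Backhand: (-3)p + (-8)(1−p) = 5p − 8.
Setting these equal: −19p + 12 = 5p − 8 ⇒ −24p = -20 ⇒ p = 5/6, and the value is (-19)·(5/6) + 12 = -23/6.
For the receiver: with q = P(Forehand), equating Wide's and Body's payoffs gives −4q − 3 = 20q − 8 ⇒ q = 5/24.

5/24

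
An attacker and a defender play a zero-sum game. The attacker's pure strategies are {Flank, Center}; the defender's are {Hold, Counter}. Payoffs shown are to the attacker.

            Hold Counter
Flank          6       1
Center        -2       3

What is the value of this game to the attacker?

Row minima: Flank → 1, Center → -2; maximin = 1.
Column maxima: Hold → 6, Counter → 3; minimax = 3.
1 ≠ 3, so there is no saddle point; optimal play is mixed.
Let the attacker play Flank with probability p. Expected payoff against Hold: 6p + (-2)(1−p) = 8p − 2; against Counter: 1p + 3(1−p) = −2p + 3.
Setting these equal: 8p − 2 = −2p + 3 ⇒ 10p = 5 ⇒ p = 1/2, and the value is (8)·(1/2) − 2 = 2.
For the defender: with q = P(Hold), equating Flank's and Center's payoffs gives 5q + 1 = −5q + 3 ⇒ q = 1/5.

2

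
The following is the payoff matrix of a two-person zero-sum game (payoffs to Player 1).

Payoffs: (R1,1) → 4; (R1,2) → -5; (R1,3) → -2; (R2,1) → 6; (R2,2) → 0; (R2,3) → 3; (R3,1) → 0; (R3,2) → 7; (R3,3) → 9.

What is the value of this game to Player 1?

42/13

Row minima: R1 → -5, R2 → 0, R3 → 0; maximin = 0.
Column maxima: 1 → 6, 2 → 7, 3 → 9; minimax = 6.
0 ≠ 6, so there is no saddle point; optimal play is mixed.
R1 is strictly dominated by R2, so Player 1 never plays it.
3 is strictly dominated by 2 (it gives Player 1 strictly more in every row), so Player 2 never plays it.
On the remaining 2×2 (R2, R3 vs 1, 2):
Let Player 1 play R2 with probability p. Expected payoff against 1: 6p + 0(1−p) = 6p; against 2: 0p + 7(1−p) = −7p + 7.
Setting these equal: 6p = −7p + 7 ⇒ 13p = 7 ⇒ p = 7/13, and the value is (6)·(7/13) = 42/13.
For Player 2: with q = P(1), equating R2's and R3's payoffs gives 6q = −7q + 7 ⇒ q = 7/13.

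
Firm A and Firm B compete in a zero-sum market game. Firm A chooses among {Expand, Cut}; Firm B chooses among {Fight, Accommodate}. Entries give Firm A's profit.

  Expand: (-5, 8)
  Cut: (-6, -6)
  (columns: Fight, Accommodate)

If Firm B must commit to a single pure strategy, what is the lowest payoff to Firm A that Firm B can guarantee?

Column maxima: Fight → -5, Accommodate → 8.
The smallest of these is -5.

-5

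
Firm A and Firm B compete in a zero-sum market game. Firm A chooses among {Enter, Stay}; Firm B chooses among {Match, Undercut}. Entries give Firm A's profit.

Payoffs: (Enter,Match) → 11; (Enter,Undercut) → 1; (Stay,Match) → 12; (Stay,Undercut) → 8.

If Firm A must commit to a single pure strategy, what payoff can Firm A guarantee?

8

Row minima: Enter → 1, Stay → 8.
The best of these is 8.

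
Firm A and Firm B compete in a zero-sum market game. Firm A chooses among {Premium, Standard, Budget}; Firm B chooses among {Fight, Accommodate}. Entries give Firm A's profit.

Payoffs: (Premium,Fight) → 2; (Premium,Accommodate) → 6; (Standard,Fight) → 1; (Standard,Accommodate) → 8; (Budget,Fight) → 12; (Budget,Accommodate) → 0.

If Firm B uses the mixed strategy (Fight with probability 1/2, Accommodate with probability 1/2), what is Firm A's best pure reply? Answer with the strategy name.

Budget

Expected payoff of Premium: (1/2)·2 + (1/2)·6 = 4.
Expected payoff of Standard: (1/2)·1 + (1/2)·8 = 9/2.
Expected payoff of Budget: (1/2)·12 + (1/2)·0 = 6.
The largest is 6, so Firm A's best response is Budget.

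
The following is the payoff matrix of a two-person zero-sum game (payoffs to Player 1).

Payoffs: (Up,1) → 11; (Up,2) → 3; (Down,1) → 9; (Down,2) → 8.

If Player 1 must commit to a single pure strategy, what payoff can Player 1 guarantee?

Row minima: Up → 3, Down → 8.
The best of these is 8.

8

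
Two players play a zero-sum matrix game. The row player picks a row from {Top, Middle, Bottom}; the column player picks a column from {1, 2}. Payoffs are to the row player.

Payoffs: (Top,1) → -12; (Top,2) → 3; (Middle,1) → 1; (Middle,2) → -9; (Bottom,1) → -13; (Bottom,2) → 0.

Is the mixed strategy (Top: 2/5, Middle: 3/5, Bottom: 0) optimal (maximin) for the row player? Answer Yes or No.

Yes

Against 1 this mix gives (2/5)·(-12) + (3/5)·1 = -21/5.
Against 2 this mix gives (2/5)·3 + (3/5)·(-9) = -21/5.
All of the column player's active replies (1, 2) yield -21/5, and no column does worse for the row player. The mix makes the column player indifferent and guarantees -21/5, so it is optimal.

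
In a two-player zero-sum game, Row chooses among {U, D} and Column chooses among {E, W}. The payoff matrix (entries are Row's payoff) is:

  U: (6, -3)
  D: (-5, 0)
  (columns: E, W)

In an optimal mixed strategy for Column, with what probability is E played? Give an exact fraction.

Row minima: U → -3, D → -5; maximin = -3.
Column maxima: E → 6, W → 0; minimax = 0.
-3 ≠ 0, so there is no saddle point; optimal play is mixed.
Let Row play U with probability p. Expected payoff against E: 6p + (-5)(1−p) = 11p − 5; against W: (-3)p + 0(1−p) = −3p.
Setting these equal: 11p − 5 = −3p ⇒ 14p = 5 ⇒ p = 5/14, and the value is (11)·(5/14) − 5 = -15/14.
For Column: with q = P(E), equating U's and D's payoffs gives 9q − 3 = −5q ⇒ q = 3/14.

3/14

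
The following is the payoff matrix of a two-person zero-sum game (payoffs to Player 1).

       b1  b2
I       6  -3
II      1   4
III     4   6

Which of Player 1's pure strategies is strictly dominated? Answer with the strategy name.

III gives a strictly higher payoff than II against every column: 4 > 1, 6 > 4.
So II is strictly dominated and Player 1 never plays it.

II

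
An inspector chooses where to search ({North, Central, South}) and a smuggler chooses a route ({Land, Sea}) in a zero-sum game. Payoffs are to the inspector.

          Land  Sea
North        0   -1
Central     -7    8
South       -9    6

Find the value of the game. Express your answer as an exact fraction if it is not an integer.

Row minima: North → -1, Central → -7, South → -9; maximin = -1.
Column maxima: Land → 0, Sea → 8; minimax = 0.
-1 ≠ 0, so there is no saddle point; optimal play is mixed.
South is strictly dominated by Central, so the inspector never plays it.
On the remaining 2×2 (North, Central vs Land, Sea):
Let the inspector play North with probability p. Expected payoff against Land: 0p + (-7)(1−p) = 7p − 7; against Sea: (-1)p + 8(1−p) = −9p + 8.
Setting these equal: 7p − 7 = −9p + 8 ⇒ 16p = 15 ⇒ p = 15/16, and the value is (7)·(15/16) − 7 = -7/16.
For the smuggler: with q = P(Land), equating North's and Central's payoffs gives q − 1 = −15q + 8 ⇒ q = 9/16.

-7/16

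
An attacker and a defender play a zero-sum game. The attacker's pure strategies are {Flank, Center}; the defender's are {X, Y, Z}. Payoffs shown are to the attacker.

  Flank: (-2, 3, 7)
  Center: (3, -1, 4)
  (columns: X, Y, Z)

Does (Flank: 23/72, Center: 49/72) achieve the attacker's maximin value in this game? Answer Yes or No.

Against X this mix gives (23/72)·(-2) + (49/72)·3 = 101/72.
Against Y this mix gives (23/72)·3 + (49/72)·(-1) = 5/18.
Against Z this mix gives (23/72)·7 + (49/72)·4 = 119/24.
The defender will play Y, holding the attacker to 5/18. Shifting weight toward the row that does better against Y would raise this floor (the equalizing mix achieves 7/9 against both Y and X), so the proposed strategy is not optimal.

No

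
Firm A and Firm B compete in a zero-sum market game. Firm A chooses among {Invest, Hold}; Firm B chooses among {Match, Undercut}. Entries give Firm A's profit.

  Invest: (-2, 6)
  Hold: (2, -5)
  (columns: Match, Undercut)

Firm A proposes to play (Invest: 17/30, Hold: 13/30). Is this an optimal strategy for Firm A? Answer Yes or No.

Against Match this mix gives (17/30)·(-2) + (13/30)·2 = -4/15.
Against Undercut this mix gives (17/30)·6 + (13/30)·(-5) = 37/30.
Firm B will play Match, holding Firm A to -4/15. Shifting weight toward the row that does better against Match would raise this floor (the equalizing mix achieves 2/15 against both Match and Undercut), so the proposed strategy is not optimal.

No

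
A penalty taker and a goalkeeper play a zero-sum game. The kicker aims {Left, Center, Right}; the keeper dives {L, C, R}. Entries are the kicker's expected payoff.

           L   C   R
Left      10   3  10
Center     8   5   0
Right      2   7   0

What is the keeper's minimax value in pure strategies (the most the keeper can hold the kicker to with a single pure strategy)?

7

Column maxima: L → 10, C → 7, R → 10.
The smallest of these is 7.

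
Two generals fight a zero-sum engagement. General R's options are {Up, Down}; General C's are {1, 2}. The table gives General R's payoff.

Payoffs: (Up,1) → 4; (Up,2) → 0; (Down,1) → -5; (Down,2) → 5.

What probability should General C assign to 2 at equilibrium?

9/14

Row minima: Up → 0, Down → -5; maximin = 0.
Column maxima: 1 → 4, 2 → 5; minimax = 4.
0 ≠ 4, so there is no saddle point; optimal play is mixed.
Let General R play Up with probability p. Expected payoff against 1: 4p + (-5)(1−p) = 9p − 5; against 2: 0p + 5(1−p) = −5p + 5.
Setting these equal: 9p − 5 = −5p + 5 ⇒ 14p = 10 ⇒ p = 5/7, and the value is (9)·(5/7) − 5 = 10/7.
For General C: with q = P(1), equating Up's and Down's payoffs gives 4q = −10q + 5 ⇒ q = 5/14.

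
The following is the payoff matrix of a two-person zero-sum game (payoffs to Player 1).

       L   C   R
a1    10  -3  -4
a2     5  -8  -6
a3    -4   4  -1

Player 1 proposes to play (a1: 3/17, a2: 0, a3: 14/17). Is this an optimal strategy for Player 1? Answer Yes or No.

Against L this mix gives (3/17)·10 + (14/17)·(-4) = -26/17.
Against C this mix gives (3/17)·(-3) + (14/17)·4 = 47/17.
Against R this mix gives (3/17)·(-4) + (14/17)·(-1) = -26/17.
All of Player 2's active replies (L, R) yield -26/17, and no column does worse for Player 1. The mix makes Player 2 indifferent and guarantees -26/17, so it is optimal.

Yes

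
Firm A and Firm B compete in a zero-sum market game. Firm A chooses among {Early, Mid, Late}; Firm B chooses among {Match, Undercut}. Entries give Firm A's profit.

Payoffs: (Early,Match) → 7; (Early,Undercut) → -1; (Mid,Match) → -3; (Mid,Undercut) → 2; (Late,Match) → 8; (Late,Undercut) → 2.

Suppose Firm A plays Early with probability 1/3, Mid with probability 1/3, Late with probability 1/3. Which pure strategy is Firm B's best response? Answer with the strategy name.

If Firm B plays Match, Firm A's expected payoff is (1/3)·7 + (1/3)·(-3) + (1/3)·8 = 4.
If Firm B plays Undercut, Firm A's expected payoff is (1/3)·(-1) + (1/3)·2 + (1/3)·2 = 1.
Firm B minimizes Firm A's payoff; the smallest is 1, so the best response is Undercut.

Undercut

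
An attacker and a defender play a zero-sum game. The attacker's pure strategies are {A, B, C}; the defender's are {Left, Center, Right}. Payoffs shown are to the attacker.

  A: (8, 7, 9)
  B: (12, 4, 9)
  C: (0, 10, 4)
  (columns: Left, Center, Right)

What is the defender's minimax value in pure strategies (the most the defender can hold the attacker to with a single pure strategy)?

9

Column maxima: Left → 12, Center → 10, Right → 9.
The smallest of these is 9.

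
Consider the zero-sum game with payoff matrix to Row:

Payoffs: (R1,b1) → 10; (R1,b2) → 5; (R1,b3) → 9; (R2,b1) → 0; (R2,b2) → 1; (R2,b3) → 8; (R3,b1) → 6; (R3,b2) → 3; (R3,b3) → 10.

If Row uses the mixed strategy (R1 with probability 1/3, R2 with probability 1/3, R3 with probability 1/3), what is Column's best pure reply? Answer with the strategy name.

If Column plays b1, Row's expected payoff is (1/3)·10 + (1/3)·0 + (1/3)·6 = 16/3.
If Column plays b2, Row's expected payoff is (1/3)·5 + (1/3)·1 + (1/3)·3 = 3.
If Column plays b3, Row's expected payoff is (1/3)·9 + (1/3)·8 + (1/3)·10 = 9.
Column minimizes Row's payoff; the smallest is 3, so the best response is b2.

b2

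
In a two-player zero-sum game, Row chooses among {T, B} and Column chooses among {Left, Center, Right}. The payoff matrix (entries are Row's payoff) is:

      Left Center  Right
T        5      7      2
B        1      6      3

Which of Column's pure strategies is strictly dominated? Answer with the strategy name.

Left holds Row's payoff strictly below Center in every row: 5 < 7, 1 < 6.
So Center is strictly dominated for Column.

Center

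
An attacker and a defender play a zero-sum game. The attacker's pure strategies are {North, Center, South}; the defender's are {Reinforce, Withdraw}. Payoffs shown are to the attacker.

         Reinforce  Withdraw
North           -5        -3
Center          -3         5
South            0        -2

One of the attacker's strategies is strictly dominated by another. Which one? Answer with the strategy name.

Center gives a strictly higher payoff than North against every column: -3 > -5, 5 > -3.
So North is strictly dominated and the attacker never plays it.

North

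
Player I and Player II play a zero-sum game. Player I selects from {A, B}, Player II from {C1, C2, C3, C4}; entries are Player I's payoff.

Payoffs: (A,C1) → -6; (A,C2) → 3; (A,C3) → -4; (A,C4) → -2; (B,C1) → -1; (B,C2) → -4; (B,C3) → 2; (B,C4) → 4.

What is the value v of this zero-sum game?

-9/4

Row minima: A → -6, B → -4; maximin = -4.
Column maxima: C1 → -1, C2 → 3, C3 → 2, C4 → 4; minimax = -1.
-4 ≠ -1, so there is no saddle point; optimal play is mixed.
C3 is strictly dominated by C1 (it gives Player I strictly more in every row), so Player II never plays it.
C4 is strictly dominated by C1 (it gives Player I strictly more in every row), so Player II never plays it.
On the remaining 2×2 (A, B vs C1, C2):
Let Player I play A with probability p. Expected payoff against C1: (-6)p + (-1)(1−p) = −5p − 1; against C2: 3p + (-4)(1−p) = 7p − 4.
Setting these equal: −5p − 1 = 7p − 4 ⇒ −12p = -3 ⇒ p = 1/4, and the value is (-5)·(1/4) − 1 = -9/4.
For Player II: with q = P(C1), equating A's and B's payoffs gives −9q + 3 = 3q − 4 ⇒ q = 7/12.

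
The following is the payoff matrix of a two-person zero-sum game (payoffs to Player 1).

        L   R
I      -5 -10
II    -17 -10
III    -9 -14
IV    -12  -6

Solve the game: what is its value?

Row minima: I → -10, II → -17, III → -14, IV → -12; maximin = -10.
Column maxima: L → -5, R → -6; minimax = -6.
-10 ≠ -6, so there is no saddle point; optimal play is mixed.
II is strictly dominated by IV, so Player 1 never plays it.
III is strictly dominated by I, so Player 1 never plays it.
On the remaining 2×2 (I, IV vs L, R):
Let Player 1 play I with probability p. Expected payoff against L: (-5)p + (-12)(1−p) = 7p − 12; against R: (-10)p + (-6)(1−p) = −4p − 6.
Setting these equal: 7p − 12 = −4p − 6 ⇒ 11p = 6 ⇒ p = 6/11, and the value is (7)·(6/11) − 12 = -90/11.
For Player 2: with q = P(L), equating I's and IV's payoffs gives 5q − 10 = −6q − 6 ⇒ q = 4/11.

-90/11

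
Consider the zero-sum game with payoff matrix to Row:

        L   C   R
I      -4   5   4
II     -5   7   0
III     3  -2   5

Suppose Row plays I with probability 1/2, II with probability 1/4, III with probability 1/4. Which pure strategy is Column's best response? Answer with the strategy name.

If Column plays L, Row's expected payoff is (1/2)·(-4) + (1/4)·(-5) + (1/4)·3 = -5/2.
If Column plays C, Row's expected payoff is (1/2)·5 + (1/4)·7 + (1/4)·(-2) = 15/4.
If Column plays R, Row's expected payoff is (1/2)·4 + (1/4)·0 + (1/4)·5 = 13/4.
Column minimizes Row's payoff; the smallest is -5/2, so the best response is L.

L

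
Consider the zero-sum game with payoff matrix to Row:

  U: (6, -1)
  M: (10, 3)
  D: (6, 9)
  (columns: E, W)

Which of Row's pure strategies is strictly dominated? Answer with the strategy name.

U

M gives a strictly higher payoff than U against every column: 10 > 6, 3 > -1.
So U is strictly dominated and Row never plays it.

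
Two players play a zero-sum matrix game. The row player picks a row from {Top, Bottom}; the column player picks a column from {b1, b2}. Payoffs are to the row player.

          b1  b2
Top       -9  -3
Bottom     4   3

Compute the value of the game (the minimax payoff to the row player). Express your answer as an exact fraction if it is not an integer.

Row minima: Top → -9, Bottom → 3; maximin = 3.
Column maxima: b1 → 4, b2 → 3; minimax = 3.
Since maximin = minimax = 3, there is a saddle point and the value is 3.

3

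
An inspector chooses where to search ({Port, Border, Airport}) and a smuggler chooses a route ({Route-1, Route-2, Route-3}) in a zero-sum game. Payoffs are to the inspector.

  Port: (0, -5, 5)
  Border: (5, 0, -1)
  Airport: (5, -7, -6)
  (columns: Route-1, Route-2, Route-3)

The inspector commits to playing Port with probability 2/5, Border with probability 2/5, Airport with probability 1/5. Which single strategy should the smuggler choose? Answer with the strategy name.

If the smuggler plays Route-1, the inspector's expected payoff is (2/5)·0 + (2/5)·5 + (1/5)·5 = 3.
If the smuggler plays Route-2, the inspector's expected payoff is (2/5)·(-5) + (2/5)·0 + (1/5)·(-7) = -17/5.
If the smuggler plays Route-3, the inspector's expected payoff is (2/5)·5 + (2/5)·(-1) + (1/5)·(-6) = 2/5.
The smuggler minimizes the inspector's payoff; the smallest is -17/5, so the best response is Route-2.

Route-2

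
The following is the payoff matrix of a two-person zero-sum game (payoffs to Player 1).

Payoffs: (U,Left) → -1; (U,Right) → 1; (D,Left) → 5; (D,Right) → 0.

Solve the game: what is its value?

Row minima: U → -1, D → 0; maximin = 0.
Column maxima: Left → 5, Right → 1; minimax = 1.
0 ≠ 1, so there is no saddle point; optimal play is mixed.
Let Player 1 play U with probability p. Expected payoff against Left: (-1)p + 5(1−p) = −6p + 5; against Right: 1p + 0(1−p) = p.
Setting these equal: −6p + 5 = p ⇒ −7p = -5 ⇒ p = 5/7, and the value is (-6)·(5/7) + 5 = 5/7.
For Player 2: with q = P(Left), equating U's and D's payoffs gives −2q + 1 = 5q ⇒ q = 1/7.

5/7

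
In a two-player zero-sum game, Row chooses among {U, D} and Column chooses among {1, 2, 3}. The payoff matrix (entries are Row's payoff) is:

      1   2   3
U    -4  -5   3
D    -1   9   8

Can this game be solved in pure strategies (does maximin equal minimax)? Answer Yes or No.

Row minima: U → -5, D → -1; maximin = -1.
Column maxima: 1 → -1, 2 → 9, 3 → 8; minimax = -1.
maximin = minimax = -1, so a saddle point exists.

Yes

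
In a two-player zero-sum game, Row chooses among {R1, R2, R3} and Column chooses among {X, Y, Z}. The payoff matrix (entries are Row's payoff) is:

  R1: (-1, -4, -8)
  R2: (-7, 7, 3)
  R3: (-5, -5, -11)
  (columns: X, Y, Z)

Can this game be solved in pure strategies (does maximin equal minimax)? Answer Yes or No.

Row minima: R1 → -8, R2 → -7, R3 → -11; maximin = -7.
Column maxima: X → -1, Y → 7, Z → 3; minimax = -1.
-7 ≠ -1, so no pure-strategy equilibrium exists.

No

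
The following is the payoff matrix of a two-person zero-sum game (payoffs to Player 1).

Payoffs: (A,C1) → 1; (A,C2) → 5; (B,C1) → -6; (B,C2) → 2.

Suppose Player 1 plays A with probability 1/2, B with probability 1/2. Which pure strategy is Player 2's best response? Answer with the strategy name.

If Player 2 plays C1, Player 1's expected payoff is (1/2)·1 + (1/2)·(-6) = -5/2.
If Player 2 plays C2, Player 1's expected payoff is (1/2)·5 + (1/2)·2 = 7/2.
Player 2 minimizes Player 1's payoff; the smallest is -5/2, so the best response is C1.

C1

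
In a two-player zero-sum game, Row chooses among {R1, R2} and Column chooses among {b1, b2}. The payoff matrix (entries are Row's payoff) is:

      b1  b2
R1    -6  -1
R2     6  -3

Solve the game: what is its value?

Row minima: R1 → -6, R2 → -3; maximin = -3.
Column maxima: b1 → 6, b2 → -1; minimax = -1.
-3 ≠ -1, so there is no saddle point; optimal play is mixed.
Let Row play R1 with probability p. Expected payoff against b1: (-6)p + 6(1−p) = −12p + 6; against b2: (-1)p + (-3)(1−p) = 2p − 3.
Setting these equal: −12p + 6 = 2p − 3 ⇒ −14p = -9 ⇒ p = 9/14, and the value is (-12)·(9/14) + 6 = -12/7.
For Column: with q = P(b1), equating R1's and R2's payoffs gives −5q − 1 = 9q − 3 ⇒ q = 1/7.

-12/7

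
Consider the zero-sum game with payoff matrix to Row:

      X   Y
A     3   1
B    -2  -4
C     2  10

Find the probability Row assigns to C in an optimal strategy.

Row minima: A → 1, B → -4, C → 2; maximin = 2.
Column maxima: X → 3, Y → 10; minimax = 3.
2 ≠ 3, so there is no saddle point; optimal play is mixed.
B is strictly dominated by A, so Row never plays it.
On the remaining 2×2 (A, C vs X, Y):
Let Row play A with probability p. Expected payoff against X: 3p + 2(1−p) = p + 2; against Y: 1p + 10(1−p) = −9p + 10.
Setting these equal: p + 2 = −9p + 10 ⇒ 10p = 8 ⇒ p = 4/5, and the value is (1)·(4/5) + 2 = 14/5.
For Column: with q = P(X), equating A's and C's payoffs gives 2q + 1 = −8q + 10 ⇒ q = 9/10.

1/5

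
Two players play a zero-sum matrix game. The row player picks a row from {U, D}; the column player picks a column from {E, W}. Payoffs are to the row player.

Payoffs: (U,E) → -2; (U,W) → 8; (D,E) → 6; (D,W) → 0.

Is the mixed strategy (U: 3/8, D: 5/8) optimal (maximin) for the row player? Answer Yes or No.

Yes

Against E this mix gives (3/8)·(-2) + (5/8)·6 = 3.
Against W this mix gives (3/8)·8 + (5/8)·0 = 3.
All of the column player's active replies (E, W) yield 3, and no column does worse for the row player. The mix makes the column player indifferent and guarantees 3, so it is optimal.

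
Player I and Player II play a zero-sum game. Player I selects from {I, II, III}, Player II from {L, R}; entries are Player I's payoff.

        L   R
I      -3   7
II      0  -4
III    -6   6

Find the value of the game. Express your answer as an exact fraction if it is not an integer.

-6/7

Row minima: I → -3, II → -4, III → -6; maximin = -3.
Column maxima: L → 0, R → 7; minimax = 0.
-3 ≠ 0, so there is no saddle point; optimal play is mixed.
III is strictly dominated by I, so Player I never plays it.
On the remaining 2×2 (I, II vs L, R):
Let Player I play I with probability p. Expected payoff against L: (-3)p + 0(1−p) = −3p; against R: 7p + (-4)(1−p) = 11p − 4.
Setting these equal: −3p = 11p − 4 ⇒ −14p = -4 ⇒ p = 2/7, and the value is (-3)·(2/7) = -6/7.
For Player II: with q = P(L), equating I's and II's payoffs gives −10q + 7 = 4q − 4 ⇒ q = 11/14.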